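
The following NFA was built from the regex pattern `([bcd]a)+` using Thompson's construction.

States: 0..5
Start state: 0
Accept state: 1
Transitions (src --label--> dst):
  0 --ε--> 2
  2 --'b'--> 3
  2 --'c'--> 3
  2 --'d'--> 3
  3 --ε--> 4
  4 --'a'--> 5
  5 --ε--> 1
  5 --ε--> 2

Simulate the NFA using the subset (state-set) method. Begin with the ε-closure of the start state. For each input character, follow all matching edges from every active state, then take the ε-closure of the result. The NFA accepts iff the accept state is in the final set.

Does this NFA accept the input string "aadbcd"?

S₀ = ε-closure({0}) = {0,2}
'a' @ 1: {}  — no active states
rest 'adbcd' ignored (set empty)
after full input: {}  (accept=1 not in)

Answer: REJECT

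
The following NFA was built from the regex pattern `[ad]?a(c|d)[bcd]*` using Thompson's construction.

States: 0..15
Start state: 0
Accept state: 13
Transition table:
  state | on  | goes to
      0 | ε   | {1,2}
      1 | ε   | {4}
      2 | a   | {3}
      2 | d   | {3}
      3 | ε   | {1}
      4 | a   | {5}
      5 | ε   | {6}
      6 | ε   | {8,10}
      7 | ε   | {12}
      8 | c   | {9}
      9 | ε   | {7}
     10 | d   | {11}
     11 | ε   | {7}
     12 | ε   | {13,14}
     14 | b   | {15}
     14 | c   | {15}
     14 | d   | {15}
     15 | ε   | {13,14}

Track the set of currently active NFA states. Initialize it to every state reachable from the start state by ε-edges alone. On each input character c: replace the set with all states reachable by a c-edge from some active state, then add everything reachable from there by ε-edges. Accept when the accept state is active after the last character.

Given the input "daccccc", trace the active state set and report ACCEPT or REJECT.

initial (ε-close {0}): {0,1,2,4}
'd' @ 1: {1,3,4}
'a' @ 2: {5,6,8,10}
'c' @ 3: {7,9,12,13,14}  ✓accept
'c' @ 4: {13,14,15}  ✓accept
'c' @ 5: {13,14,15}  ✓accept
'c' @ 6: {13,14,15}  ✓accept
'c' @ 7: {13,14,15}  ✓accept
end set {13,14,15} — state 13 in

Answer: ACCEPT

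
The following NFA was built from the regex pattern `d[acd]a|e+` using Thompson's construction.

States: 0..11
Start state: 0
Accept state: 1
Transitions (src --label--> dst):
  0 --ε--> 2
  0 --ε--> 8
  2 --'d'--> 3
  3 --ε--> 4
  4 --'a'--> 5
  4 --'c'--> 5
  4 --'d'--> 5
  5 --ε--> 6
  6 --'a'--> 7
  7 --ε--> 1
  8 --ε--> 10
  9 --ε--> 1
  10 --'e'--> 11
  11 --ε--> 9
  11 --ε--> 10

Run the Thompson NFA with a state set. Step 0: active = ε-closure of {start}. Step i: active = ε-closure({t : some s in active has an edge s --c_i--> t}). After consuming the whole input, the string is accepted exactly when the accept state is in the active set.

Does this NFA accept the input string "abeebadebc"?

Answer: REJECT

Derivation:
start: ε-closure({0}) = {0,2,8,10}
'a' @ 1: {}  — state set empty
rest 'beebadebc' ignored (set empty)
final: {}; accept 1 not in set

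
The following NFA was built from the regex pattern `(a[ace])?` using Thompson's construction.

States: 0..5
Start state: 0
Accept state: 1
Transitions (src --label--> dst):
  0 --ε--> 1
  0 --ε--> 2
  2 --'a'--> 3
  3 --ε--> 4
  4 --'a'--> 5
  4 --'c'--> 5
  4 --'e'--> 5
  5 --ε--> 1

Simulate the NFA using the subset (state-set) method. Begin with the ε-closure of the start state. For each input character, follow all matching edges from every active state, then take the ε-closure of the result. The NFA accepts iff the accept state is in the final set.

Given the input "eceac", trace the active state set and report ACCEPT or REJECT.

Answer: REJECT

Derivation:
S₀ = ε-closure({0}) = {0,1,2}
'e' @ 1: {}  — no active states
rest 'ceac' ignored (set empty)
end set {} — state 1 not in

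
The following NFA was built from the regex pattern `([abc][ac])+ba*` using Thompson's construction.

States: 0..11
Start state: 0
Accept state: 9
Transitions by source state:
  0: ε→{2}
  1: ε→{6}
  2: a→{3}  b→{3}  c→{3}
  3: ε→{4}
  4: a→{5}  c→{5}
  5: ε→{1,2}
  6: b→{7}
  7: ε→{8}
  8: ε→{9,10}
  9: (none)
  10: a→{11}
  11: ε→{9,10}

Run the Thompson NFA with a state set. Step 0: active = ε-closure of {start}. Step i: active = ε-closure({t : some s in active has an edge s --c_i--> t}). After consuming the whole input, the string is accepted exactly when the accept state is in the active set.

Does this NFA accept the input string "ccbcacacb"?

Answer: ACCEPT

Steps:
start: ε-closure({0}) = {0,2}
'c' @ 1: {3,4}
'c' @ 2: {1,2,5,6}
'b' @ 3: {3,4,7,8,9,10}  (accept∈set)
'c' @ 4: {1,2,5,6}
'a' @ 5: {3,4}
'c' @ 6: {1,2,5,6}
'a' @ 7: {3,4}
'c' @ 8: {1,2,5,6}
'b' @ 9: {3,4,7,8,9,10}  (accept∈set)
end set {3,4,7,8,9,10} — state 9 in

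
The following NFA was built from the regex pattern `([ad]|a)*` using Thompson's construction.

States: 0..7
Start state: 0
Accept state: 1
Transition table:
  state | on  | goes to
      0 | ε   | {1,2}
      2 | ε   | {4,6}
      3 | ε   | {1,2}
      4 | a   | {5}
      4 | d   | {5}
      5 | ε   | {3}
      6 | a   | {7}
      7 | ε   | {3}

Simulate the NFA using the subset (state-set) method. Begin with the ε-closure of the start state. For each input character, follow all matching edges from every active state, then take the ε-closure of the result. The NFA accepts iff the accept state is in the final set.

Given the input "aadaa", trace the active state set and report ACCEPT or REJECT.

Answer: ACCEPT

Trace:
S₀ = ε-closure({0}) = {0,1,2,4,6}
'a' @ 1: {1,2,3,4,5,6,7}  (accept∈set)
'a' @ 2: {1,2,3,4,5,6,7}  (accept∈set)
'd' @ 3: {1,2,3,4,5,6}  (accept∈set)
'a' @ 4: {1,2,3,4,5,6,7}  (accept∈set)
'a' @ 5: {1,2,3,4,5,6,7}  (accept∈set)
final: {1,2,3,4,5,6,7}; accept 1 in set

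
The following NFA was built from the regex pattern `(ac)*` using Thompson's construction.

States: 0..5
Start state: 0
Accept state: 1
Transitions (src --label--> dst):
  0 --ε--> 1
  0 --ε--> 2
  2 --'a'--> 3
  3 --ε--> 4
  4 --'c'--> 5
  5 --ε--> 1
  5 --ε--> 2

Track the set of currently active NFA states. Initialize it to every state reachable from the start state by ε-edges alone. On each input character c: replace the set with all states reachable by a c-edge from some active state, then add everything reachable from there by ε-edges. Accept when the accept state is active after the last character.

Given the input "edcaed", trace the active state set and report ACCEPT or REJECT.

Answer: REJECT

Steps:
S₀ = ε-closure({0}) = {0,1,2}
'e' @ 1: {}  — no active states
rest 'dcaed' ignored (set empty)
end set {} — state 1 not in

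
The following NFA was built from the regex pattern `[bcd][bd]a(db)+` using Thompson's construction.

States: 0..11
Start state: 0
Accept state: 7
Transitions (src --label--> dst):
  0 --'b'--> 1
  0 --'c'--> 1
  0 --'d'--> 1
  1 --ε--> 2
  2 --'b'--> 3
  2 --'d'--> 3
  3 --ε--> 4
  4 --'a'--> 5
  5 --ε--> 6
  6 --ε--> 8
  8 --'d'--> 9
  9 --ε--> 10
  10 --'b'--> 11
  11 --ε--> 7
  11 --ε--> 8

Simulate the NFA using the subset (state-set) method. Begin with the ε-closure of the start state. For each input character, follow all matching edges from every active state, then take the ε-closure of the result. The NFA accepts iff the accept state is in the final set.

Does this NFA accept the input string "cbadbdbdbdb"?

Answer: ACCEPT

Derivation:
S₀ = ε-closure({0}) = {0}
'c' @ 1: {1,2}
'b' @ 2: {3,4}
'a' @ 3: {5,6,8}
'd' @ 4: {9,10}
'b' @ 5: {7,8,11}  (accept∈set)
'd' @ 6: {9,10}
'b' @ 7: {7,8,11}  (accept∈set)
'd' @ 8: {9,10}
'b' @ 9: {7,8,11}  (accept∈set)
'd' @ 10: {9,10}
'b' @ 11: {7,8,11}  (accept∈set)
end set {7,8,11} — state 7 in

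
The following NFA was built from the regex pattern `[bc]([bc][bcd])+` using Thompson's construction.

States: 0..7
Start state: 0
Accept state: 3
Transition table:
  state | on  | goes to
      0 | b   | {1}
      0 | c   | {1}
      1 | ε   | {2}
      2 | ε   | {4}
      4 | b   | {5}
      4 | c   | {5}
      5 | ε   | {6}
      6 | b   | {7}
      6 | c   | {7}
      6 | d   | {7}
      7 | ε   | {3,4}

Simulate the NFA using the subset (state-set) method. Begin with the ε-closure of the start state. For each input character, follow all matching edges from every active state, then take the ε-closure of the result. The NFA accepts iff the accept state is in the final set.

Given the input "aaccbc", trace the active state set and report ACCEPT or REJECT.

Answer: REJECT

Derivation:
S₀ = ε-closure({0}) = {0}
'a' @ 1: {}  — dead — no transitions
rest 'accbc' ignored (set empty)
final: {}; accept 3 not in set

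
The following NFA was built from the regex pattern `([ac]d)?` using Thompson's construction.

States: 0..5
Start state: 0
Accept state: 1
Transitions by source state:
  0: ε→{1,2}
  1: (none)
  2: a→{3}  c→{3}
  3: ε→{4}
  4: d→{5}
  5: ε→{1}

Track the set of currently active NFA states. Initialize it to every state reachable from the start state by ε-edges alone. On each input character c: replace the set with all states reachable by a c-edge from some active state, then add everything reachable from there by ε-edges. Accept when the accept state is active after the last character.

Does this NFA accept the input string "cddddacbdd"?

S₀ = ε-closure({0}) = {0,1,2}
'c' @ 1: {3,4}
'd' @ 2: {1,5}  ✓accept
'd' @ 3: {}  — state set empty
rest 'ddacbdd' ignored (set empty)
after full input: {}  (accept=1 not in)

Answer: REJECT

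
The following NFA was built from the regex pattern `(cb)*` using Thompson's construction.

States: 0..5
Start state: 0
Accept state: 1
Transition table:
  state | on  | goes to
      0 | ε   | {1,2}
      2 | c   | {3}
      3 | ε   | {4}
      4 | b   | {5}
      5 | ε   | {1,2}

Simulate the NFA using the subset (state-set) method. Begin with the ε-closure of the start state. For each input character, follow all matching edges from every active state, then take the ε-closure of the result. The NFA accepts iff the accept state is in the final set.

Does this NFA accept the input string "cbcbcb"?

Answer: ACCEPT

Derivation:
S₀ = ε-closure({0}) = {0,1,2}
'c' @ 1: {3,4}
'b' @ 2: {1,2,5}  ✓accept
'c' @ 3: {3,4}
'b' @ 4: {1,2,5}  ✓accept
'c' @ 5: {3,4}
'b' @ 6: {1,2,5}  ✓accept
final: {1,2,5}; accept 1 in set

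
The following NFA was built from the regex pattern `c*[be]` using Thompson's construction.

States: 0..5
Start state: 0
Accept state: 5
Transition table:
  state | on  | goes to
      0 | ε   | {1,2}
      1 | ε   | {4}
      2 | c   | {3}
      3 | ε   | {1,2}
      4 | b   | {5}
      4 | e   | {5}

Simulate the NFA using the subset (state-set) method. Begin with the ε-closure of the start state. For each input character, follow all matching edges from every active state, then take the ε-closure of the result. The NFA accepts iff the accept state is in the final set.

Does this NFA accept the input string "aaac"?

Answer: REJECT

Derivation:
start: ε-closure({0}) = {0,1,2,4}
'a' @ 1: {}  — no active states
rest 'aac' ignored (set empty)
final: {}; accept 5 not in set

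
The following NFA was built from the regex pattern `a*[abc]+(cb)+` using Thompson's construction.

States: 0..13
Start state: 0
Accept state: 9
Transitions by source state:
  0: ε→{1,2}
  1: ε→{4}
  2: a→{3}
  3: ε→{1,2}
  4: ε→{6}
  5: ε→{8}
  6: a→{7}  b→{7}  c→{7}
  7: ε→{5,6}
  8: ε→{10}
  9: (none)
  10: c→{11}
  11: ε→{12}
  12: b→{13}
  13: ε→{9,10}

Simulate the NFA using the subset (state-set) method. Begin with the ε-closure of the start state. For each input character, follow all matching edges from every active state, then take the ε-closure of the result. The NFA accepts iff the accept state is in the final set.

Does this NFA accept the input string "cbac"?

Answer: REJECT

Derivation:
initial (ε-close {0}): {0,1,2,4,6}
'c' @ 1: {5,6,7,8,10}
'b' @ 2: {5,6,7,8,10}
'a' @ 3: {5,6,7,8,10}
'c' @ 4: {5,6,7,8,10,11,12}
end set {5,6,7,8,10,11,12} — state 9 not in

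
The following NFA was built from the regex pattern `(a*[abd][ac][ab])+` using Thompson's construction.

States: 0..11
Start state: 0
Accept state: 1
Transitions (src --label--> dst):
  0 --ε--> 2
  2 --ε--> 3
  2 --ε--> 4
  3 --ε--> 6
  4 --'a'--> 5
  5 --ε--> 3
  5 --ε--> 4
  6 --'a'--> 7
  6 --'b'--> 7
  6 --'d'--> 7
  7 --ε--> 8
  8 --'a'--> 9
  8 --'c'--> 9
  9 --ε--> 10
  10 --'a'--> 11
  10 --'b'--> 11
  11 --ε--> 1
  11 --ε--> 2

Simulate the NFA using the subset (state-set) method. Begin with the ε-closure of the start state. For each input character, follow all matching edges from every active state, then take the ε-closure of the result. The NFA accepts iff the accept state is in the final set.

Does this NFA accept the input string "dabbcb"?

Answer: ACCEPT

Trace:
start: ε-closure({0}) = {0,2,3,4,6}
'd' @ 1: {7,8}
'a' @ 2: {9,10}
'b' @ 3: {1,2,3,4,6,11}  ✓accept
'b' @ 4: {7,8}
'c' @ 5: {9,10}
'b' @ 6: {1,2,3,4,6,11}  ✓accept
after full input: {1,2,3,4,6,11}  (accept=1 in)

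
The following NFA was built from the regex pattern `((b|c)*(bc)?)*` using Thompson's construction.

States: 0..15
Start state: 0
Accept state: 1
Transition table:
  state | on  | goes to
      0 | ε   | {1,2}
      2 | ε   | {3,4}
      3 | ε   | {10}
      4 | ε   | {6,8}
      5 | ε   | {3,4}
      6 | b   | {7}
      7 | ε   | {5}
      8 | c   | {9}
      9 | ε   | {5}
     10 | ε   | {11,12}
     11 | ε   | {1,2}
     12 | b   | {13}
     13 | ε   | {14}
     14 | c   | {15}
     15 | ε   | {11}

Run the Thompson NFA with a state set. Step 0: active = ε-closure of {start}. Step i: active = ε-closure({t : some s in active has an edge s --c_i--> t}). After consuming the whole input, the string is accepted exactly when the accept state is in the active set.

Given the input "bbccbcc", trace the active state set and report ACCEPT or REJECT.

Answer: ACCEPT

Trace:
initial (ε-close {0}): {0,1,2,3,4,6,8,10,11,12}
'b' @ 1: {1,2,3,4,5,6,7,8,10,11,12,13,14}  [accepting]
'b' @ 2: {1,2,3,4,5,6,7,8,10,11,12,13,14}  [accepting]
'c' @ 3: {1,2,3,4,5,6,8,9,10,11,12,15}  [accepting]
'c' @ 4: {1,2,3,4,5,6,8,9,10,11,12}  [accepting]
'b' @ 5: {1,2,3,4,5,6,7,8,10,11,12,13,14}  [accepting]
'c' @ 6: {1,2,3,4,5,6,8,9,10,11,12,15}  [accepting]
'c' @ 7: {1,2,3,4,5,6,8,9,10,11,12}  [accepting]
final: {1,2,3,4,5,6,8,9,10,11,12}; accept 1 in set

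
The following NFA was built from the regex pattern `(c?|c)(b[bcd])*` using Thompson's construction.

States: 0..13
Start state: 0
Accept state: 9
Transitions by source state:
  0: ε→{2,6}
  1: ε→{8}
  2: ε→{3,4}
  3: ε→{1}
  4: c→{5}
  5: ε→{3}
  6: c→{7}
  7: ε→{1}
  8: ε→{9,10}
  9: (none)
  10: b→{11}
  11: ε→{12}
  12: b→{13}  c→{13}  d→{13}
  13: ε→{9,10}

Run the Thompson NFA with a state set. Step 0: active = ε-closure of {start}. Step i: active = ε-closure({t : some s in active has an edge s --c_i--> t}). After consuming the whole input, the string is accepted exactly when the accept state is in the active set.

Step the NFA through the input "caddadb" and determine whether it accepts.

S₀ = ε-closure({0}) = {0,1,2,3,4,6,8,9,10}
'c' @ 1: {1,3,5,7,8,9,10}  [accepting]
'a' @ 2: {}  — no active states
rest 'ddadb' ignored (set empty)
final: {}; accept 9 not in set

Answer: REJECT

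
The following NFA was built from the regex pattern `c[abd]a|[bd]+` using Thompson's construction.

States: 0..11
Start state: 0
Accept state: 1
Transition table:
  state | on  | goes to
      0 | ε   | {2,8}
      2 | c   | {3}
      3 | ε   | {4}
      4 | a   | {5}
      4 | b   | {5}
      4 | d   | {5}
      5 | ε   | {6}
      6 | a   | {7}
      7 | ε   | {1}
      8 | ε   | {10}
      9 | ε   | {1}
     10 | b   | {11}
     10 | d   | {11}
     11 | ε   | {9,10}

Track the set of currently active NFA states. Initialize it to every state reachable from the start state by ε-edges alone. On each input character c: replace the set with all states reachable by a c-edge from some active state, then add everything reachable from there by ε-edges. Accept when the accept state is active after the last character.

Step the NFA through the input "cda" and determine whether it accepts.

start: ε-closure({0}) = {0,2,8,10}
'c' @ 1: {3,4}
'd' @ 2: {5,6}
'a' @ 3: {1,7}  (accept∈set)
end set {1,7} — state 1 in

Answer: ACCEPT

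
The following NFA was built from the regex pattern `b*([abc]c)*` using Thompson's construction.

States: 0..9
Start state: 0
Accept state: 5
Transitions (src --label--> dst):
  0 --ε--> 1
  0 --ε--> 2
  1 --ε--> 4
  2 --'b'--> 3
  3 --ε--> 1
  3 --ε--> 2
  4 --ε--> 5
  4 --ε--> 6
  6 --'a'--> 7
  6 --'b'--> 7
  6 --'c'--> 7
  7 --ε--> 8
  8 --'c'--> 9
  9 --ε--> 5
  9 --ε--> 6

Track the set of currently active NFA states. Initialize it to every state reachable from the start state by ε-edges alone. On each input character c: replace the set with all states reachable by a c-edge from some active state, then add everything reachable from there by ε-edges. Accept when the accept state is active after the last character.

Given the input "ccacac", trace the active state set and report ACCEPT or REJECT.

Answer: ACCEPT

Steps:
initial (ε-close {0}): {0,1,2,4,5,6}
'c' @ 1: {7,8}
'c' @ 2: {5,6,9}  ✓accept
'a' @ 3: {7,8}
'c' @ 4: {5,6,9}  ✓accept
'a' @ 5: {7,8}
'c' @ 6: {5,6,9}  ✓accept
end set {5,6,9} — state 5 in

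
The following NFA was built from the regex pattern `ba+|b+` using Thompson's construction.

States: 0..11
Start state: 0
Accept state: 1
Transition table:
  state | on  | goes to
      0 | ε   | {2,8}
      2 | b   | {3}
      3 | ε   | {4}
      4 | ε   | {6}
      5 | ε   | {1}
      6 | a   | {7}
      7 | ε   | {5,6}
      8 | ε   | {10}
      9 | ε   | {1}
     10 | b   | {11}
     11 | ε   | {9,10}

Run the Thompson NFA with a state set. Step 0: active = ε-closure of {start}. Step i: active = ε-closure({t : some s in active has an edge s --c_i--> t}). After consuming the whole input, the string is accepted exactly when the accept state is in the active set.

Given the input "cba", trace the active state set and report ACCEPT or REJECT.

start: ε-closure({0}) = {0,2,8,10}
'c' @ 1: {}  — no active states
rest 'ba' ignored (set empty)
end set {} — state 1 not in

Answer: REJECT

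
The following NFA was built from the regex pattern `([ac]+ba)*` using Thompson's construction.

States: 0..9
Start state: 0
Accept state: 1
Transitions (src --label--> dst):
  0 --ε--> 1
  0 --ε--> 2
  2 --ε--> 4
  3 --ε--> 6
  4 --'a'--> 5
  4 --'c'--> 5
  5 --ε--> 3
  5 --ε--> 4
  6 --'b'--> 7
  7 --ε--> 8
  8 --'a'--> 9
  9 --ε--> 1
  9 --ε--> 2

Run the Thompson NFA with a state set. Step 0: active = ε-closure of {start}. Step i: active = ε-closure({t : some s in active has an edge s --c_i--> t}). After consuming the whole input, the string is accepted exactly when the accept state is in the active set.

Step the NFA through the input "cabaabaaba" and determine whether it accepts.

S₀ = ε-closure({0}) = {0,1,2,4}
'c' @ 1: {3,4,5,6}
'a' @ 2: {3,4,5,6}
'b' @ 3: {7,8}
'a' @ 4: {1,2,4,9}  (accept∈set)
'a' @ 5: {3,4,5,6}
'b' @ 6: {7,8}
'a' @ 7: {1,2,4,9}  (accept∈set)
'a' @ 8: {3,4,5,6}
'b' @ 9: {7,8}
'a' @ 10: {1,2,4,9}  (accept∈set)
end set {1,2,4,9} — state 1 in

Answer: ACCEPT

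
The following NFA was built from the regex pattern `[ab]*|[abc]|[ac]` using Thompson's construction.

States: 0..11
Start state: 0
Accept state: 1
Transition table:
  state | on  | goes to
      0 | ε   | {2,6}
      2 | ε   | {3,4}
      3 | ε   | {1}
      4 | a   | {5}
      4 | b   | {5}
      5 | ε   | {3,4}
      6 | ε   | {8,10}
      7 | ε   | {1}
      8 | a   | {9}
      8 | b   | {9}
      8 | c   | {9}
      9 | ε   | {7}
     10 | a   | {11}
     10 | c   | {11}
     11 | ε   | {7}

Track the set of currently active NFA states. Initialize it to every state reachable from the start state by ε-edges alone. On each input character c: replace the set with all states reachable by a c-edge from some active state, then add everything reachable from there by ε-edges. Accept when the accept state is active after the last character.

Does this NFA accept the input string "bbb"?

S₀ = ε-closure({0}) = {0,1,2,3,4,6,8,10}
'b' @ 1: {1,3,4,5,7,9}  [accepting]
'b' @ 2: {1,3,4,5}  [accepting]
'b' @ 3: {1,3,4,5}  [accepting]
end set {1,3,4,5} — state 1 in

Answer: ACCEPT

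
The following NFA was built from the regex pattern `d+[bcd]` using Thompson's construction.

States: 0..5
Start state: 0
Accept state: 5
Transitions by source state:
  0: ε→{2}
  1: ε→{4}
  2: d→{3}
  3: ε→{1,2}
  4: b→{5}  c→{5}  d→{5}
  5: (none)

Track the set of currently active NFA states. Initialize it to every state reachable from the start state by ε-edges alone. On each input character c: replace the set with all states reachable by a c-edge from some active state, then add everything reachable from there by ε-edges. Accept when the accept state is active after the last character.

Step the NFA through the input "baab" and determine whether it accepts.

initial (ε-close {0}): {0,2}
'b' @ 1: {}  — dead — no transitions
rest 'aab' ignored (set empty)
end set {} — state 5 not in

Answer: REJECT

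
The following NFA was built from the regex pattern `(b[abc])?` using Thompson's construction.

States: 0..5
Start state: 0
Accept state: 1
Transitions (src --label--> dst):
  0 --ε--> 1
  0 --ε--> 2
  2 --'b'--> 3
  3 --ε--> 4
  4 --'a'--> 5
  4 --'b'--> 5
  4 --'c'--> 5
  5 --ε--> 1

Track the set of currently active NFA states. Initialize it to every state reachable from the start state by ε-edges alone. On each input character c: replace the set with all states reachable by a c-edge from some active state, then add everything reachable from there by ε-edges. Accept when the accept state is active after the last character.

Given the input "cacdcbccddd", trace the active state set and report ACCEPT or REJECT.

Answer: REJECT

Steps:
initial (ε-close {0}): {0,1,2}
'c' @ 1: {}  — state set empty
rest 'acdcbccddd' ignored (set empty)
final: {}; accept 1 not in set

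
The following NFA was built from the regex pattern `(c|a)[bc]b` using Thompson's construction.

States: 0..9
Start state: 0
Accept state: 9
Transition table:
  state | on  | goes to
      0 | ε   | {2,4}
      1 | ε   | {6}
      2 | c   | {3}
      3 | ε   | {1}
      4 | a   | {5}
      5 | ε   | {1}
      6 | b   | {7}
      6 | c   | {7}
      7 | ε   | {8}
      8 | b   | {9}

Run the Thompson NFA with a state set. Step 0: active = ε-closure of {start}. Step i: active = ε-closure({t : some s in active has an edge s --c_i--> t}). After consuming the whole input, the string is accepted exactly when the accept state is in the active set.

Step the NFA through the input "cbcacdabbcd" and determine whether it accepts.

initial (ε-close {0}): {0,2,4}
'c' @ 1: {1,3,6}
'b' @ 2: {7,8}
'c' @ 3: {}  — dead — no transitions
rest 'acdabbcd' ignored (set empty)
final: {}; accept 9 not in set

Answer: REJECT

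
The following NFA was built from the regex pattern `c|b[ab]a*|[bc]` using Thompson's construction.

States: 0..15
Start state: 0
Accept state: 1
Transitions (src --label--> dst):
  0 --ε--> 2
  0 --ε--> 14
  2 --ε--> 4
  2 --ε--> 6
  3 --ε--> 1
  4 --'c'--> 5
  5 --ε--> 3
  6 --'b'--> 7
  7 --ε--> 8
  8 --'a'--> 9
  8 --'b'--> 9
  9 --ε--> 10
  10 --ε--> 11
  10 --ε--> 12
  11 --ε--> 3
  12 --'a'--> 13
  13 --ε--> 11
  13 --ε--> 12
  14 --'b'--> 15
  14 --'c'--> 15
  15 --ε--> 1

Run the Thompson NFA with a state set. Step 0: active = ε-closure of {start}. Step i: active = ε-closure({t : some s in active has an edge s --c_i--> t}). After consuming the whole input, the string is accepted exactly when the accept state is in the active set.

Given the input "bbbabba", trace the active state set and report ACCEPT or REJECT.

S₀ = ε-closure({0}) = {0,2,4,6,14}
'b' @ 1: {1,7,8,15}  ✓accept
'b' @ 2: {1,3,9,10,11,12}  ✓accept
'b' @ 3: {}  — state set empty
rest 'abba' ignored (set empty)
end set {} — state 1 not in

Answer: REJECT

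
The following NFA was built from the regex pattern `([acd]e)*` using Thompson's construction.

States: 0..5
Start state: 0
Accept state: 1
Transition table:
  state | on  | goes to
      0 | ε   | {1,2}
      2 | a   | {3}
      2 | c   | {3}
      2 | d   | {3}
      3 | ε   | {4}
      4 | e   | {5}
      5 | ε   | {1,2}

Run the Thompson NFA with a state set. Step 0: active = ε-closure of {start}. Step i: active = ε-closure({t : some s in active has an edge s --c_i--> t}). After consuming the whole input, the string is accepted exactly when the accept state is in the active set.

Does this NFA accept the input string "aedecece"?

Answer: ACCEPT

Derivation:
S₀ = ε-closure({0}) = {0,1,2}
'a' @ 1: {3,4}
'e' @ 2: {1,2,5}  (accept∈set)
'd' @ 3: {3,4}
'e' @ 4: {1,2,5}  (accept∈set)
'c' @ 5: {3,4}
'e' @ 6: {1,2,5}  (accept∈set)
'c' @ 7: {3,4}
'e' @ 8: {1,2,5}  (accept∈set)
end set {1,2,5} — state 1 in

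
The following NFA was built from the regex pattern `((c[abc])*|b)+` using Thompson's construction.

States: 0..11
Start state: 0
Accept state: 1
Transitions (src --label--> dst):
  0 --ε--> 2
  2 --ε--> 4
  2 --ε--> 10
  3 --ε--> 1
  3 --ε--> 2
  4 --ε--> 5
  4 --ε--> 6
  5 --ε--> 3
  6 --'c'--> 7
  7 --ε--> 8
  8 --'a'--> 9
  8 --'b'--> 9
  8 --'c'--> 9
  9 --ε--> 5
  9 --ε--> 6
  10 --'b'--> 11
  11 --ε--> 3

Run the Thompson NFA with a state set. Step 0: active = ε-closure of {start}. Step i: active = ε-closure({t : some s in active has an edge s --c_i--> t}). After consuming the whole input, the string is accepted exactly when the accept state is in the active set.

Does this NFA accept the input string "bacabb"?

Answer: REJECT

Derivation:
S₀ = ε-closure({0}) = {0,1,2,3,4,5,6,10}
'b' @ 1: {1,2,3,4,5,6,10,11}  ✓accept
'a' @ 2: {}  — no active states
rest 'cabb' ignored (set empty)
end set {} — state 1 not in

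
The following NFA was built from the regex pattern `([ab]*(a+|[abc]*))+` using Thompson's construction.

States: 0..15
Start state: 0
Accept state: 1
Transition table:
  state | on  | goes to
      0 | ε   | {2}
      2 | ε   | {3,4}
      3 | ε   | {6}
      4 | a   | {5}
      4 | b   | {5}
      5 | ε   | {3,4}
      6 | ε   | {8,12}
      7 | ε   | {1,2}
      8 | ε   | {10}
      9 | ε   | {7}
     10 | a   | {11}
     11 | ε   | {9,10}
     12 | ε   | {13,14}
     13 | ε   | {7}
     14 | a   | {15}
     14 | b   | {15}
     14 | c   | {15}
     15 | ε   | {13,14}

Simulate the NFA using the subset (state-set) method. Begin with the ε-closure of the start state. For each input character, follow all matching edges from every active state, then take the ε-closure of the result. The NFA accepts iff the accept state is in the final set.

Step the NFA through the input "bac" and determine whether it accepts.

Answer: ACCEPT

Steps:
S₀ = ε-closure({0}) = {0,1,2,3,4,6,7,8,10,12,13,14}
'b' @ 1: {1,2,3,4,5,6,7,8,10,12,13,14,15}  (accept∈set)
'a' @ 2: {1,2,3,4,5,6,7,8,9,10,11,12,13,14,15}  (accept∈set)
'c' @ 3: {1,2,3,4,6,7,8,10,12,13,14,15}  (accept∈set)
final: {1,2,3,4,6,7,8,10,12,13,14,15}; accept 1 in set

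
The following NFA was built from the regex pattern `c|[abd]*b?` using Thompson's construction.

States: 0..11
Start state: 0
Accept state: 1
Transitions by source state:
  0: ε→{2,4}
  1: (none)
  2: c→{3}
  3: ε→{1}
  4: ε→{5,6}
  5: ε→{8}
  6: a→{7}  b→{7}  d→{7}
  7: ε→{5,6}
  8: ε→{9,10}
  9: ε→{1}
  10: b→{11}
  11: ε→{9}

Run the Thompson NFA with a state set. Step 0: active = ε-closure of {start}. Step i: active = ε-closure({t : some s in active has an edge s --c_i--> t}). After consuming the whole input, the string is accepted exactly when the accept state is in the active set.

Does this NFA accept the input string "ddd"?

S₀ = ε-closure({0}) = {0,1,2,4,5,6,8,9,10}
'd' @ 1: {1,5,6,7,8,9,10}  ✓accept
'd' @ 2: {1,5,6,7,8,9,10}  ✓accept
'd' @ 3: {1,5,6,7,8,9,10}  ✓accept
final: {1,5,6,7,8,9,10}; accept 1 in set

Answer: ACCEPT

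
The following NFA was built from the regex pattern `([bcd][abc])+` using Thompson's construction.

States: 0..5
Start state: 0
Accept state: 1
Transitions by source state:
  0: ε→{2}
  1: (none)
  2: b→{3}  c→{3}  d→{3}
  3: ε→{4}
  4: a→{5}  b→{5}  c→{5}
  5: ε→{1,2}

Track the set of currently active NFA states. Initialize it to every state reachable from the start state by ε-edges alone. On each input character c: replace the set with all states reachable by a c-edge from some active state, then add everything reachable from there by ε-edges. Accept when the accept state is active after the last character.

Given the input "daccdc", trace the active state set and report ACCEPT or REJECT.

Answer: ACCEPT

Steps:
S₀ = ε-closure({0}) = {0,2}
'd' @ 1: {3,4}
'a' @ 2: {1,2,5}  [accepting]
'c' @ 3: {3,4}
'c' @ 4: {1,2,5}  [accepting]
'd' @ 5: {3,4}
'c' @ 6: {1,2,5}  [accepting]
after full input: {1,2,5}  (accept=1 in)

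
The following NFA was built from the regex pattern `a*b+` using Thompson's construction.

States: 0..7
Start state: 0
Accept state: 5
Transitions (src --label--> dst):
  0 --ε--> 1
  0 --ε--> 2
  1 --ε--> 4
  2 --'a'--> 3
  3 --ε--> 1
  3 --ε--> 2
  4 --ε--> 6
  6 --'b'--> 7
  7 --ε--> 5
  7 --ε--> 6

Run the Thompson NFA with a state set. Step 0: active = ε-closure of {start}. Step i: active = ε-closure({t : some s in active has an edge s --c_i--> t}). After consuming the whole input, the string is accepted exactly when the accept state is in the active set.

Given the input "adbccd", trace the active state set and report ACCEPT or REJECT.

Answer: REJECT

Trace:
S₀ = ε-closure({0}) = {0,1,2,4,6}
'a' @ 1: {1,2,3,4,6}
'd' @ 2: {}  — no active states
rest 'bccd' ignored (set empty)
final: {}; accept 5 not in set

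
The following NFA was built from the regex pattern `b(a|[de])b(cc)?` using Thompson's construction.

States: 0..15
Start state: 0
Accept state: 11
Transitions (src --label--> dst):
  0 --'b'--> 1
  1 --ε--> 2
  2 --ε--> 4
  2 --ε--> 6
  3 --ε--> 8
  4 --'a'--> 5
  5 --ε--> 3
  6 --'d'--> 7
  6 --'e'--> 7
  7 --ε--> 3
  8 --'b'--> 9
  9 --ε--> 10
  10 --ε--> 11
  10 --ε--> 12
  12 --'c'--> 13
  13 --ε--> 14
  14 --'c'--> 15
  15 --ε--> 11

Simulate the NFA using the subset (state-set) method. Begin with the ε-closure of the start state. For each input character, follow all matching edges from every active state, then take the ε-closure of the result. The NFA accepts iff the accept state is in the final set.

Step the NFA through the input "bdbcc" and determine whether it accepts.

Answer: ACCEPT

Steps:
initial (ε-close {0}): {0}
'b' @ 1: {1,2,4,6}
'd' @ 2: {3,7,8}
'b' @ 3: {9,10,11,12}  ✓accept
'c' @ 4: {13,14}
'c' @ 5: {11,15}  ✓accept
after full input: {11,15}  (accept=11 in)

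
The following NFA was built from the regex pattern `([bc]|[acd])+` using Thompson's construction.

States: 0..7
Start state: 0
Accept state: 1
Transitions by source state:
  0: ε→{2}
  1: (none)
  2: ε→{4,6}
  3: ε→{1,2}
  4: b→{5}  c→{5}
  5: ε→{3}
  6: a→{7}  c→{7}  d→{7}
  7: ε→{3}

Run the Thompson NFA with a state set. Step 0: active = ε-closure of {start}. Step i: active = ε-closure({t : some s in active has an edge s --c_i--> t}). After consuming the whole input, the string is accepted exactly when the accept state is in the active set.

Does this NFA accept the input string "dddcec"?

start: ε-closure({0}) = {0,2,4,6}
'd' @ 1: {1,2,3,4,6,7}  (accept∈set)
'd' @ 2: {1,2,3,4,6,7}  (accept∈set)
'd' @ 3: {1,2,3,4,6,7}  (accept∈set)
'c' @ 4: {1,2,3,4,5,6,7}  (accept∈set)
'e' @ 5: {}  — state set empty
rest 'c' ignored (set empty)
end set {} — state 1 not in

Answer: REJECT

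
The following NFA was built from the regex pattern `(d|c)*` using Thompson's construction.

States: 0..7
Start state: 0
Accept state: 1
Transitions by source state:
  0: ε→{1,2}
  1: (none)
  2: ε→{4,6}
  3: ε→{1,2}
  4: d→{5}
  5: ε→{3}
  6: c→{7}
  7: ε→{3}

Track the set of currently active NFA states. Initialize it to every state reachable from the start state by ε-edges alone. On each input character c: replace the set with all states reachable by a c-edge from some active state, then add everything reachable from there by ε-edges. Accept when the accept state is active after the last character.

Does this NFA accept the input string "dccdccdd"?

S₀ = ε-closure({0}) = {0,1,2,4,6}
'd' @ 1: {1,2,3,4,5,6}  ✓accept
'c' @ 2: {1,2,3,4,6,7}  ✓accept
'c' @ 3: {1,2,3,4,6,7}  ✓accept
'd' @ 4: {1,2,3,4,5,6}  ✓accept
'c' @ 5: {1,2,3,4,6,7}  ✓accept
'c' @ 6: {1,2,3,4,6,7}  ✓accept
'd' @ 7: {1,2,3,4,5,6}  ✓accept
'd' @ 8: {1,2,3,4,5,6}  ✓accept
final: {1,2,3,4,5,6}; accept 1 in set

Answer: ACCEPT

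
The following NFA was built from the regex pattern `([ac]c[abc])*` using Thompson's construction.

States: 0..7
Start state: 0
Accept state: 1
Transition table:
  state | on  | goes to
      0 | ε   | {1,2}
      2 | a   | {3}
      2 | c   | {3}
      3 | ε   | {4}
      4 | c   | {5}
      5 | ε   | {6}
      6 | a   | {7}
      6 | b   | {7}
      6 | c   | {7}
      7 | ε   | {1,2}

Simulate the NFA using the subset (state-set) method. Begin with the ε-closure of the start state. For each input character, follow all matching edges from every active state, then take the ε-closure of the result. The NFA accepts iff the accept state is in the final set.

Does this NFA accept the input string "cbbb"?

Answer: REJECT

Derivation:
start: ε-closure({0}) = {0,1,2}
'c' @ 1: {3,4}
'b' @ 2: {}  — state set empty
rest 'bb' ignored (set empty)
after full input: {}  (accept=1 not in)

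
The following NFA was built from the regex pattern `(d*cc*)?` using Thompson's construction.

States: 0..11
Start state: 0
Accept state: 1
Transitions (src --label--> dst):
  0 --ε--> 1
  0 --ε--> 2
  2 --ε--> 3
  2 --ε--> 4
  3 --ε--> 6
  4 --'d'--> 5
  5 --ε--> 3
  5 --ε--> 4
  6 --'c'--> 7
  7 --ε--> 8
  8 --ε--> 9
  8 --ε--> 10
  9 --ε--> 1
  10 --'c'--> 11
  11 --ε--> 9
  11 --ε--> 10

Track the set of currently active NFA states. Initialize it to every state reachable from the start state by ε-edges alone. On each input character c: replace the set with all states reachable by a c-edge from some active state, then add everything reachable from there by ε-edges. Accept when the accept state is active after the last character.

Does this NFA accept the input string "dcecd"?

Answer: REJECT

Trace:
S₀ = ε-closure({0}) = {0,1,2,3,4,6}
'd' @ 1: {3,4,5,6}
'c' @ 2: {1,7,8,9,10}  [accepting]
'e' @ 3: {}  — dead — no transitions
rest 'cd' ignored (set empty)
final: {}; accept 1 not in set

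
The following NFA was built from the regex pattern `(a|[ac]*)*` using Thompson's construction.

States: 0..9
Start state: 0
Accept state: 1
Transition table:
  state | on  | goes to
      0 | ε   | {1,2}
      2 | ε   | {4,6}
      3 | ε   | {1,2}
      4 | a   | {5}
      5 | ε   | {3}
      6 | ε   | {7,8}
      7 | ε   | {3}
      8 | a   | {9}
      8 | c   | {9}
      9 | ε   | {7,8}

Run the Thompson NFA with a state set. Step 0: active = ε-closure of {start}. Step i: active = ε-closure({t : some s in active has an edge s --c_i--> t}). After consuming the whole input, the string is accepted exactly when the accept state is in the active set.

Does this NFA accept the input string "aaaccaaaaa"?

start: ε-closure({0}) = {0,1,2,3,4,6,7,8}
'a' @ 1: {1,2,3,4,5,6,7,8,9}  (accept∈set)
'a' @ 2: {1,2,3,4,5,6,7,8,9}  (accept∈set)
'a' @ 3: {1,2,3,4,5,6,7,8,9}  (accept∈set)
'c' @ 4: {1,2,3,4,6,7,8,9}  (accept∈set)
'c' @ 5: {1,2,3,4,6,7,8,9}  (accept∈set)
'a' @ 6: {1,2,3,4,5,6,7,8,9}  (accept∈set)
'a' @ 7: {1,2,3,4,5,6,7,8,9}  (accept∈set)
'a' @ 8: {1,2,3,4,5,6,7,8,9}  (accept∈set)
'a' @ 9: {1,2,3,4,5,6,7,8,9}  (accept∈set)
'a' @ 10: {1,2,3,4,5,6,7,8,9}  (accept∈set)
final: {1,2,3,4,5,6,7,8,9}; accept 1 in set

Answer: ACCEPT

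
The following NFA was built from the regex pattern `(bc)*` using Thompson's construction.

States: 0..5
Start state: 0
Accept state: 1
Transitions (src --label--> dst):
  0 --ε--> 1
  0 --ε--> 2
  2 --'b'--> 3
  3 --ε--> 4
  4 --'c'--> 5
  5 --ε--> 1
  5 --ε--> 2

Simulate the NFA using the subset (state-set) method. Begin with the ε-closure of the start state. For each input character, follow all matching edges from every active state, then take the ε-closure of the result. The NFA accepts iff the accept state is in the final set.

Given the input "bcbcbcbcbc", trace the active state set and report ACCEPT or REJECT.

Answer: ACCEPT

Derivation:
initial (ε-close {0}): {0,1,2}
'b' @ 1: {3,4}
'c' @ 2: {1,2,5}  ✓accept
'b' @ 3: {3,4}
'c' @ 4: {1,2,5}  ✓accept
'b' @ 5: {3,4}
'c' @ 6: {1,2,5}  ✓accept
'b' @ 7: {3,4}
'c' @ 8: {1,2,5}  ✓accept
'b' @ 9: {3,4}
'c' @ 10: {1,2,5}  ✓accept
after full input: {1,2,5}  (accept=1 in)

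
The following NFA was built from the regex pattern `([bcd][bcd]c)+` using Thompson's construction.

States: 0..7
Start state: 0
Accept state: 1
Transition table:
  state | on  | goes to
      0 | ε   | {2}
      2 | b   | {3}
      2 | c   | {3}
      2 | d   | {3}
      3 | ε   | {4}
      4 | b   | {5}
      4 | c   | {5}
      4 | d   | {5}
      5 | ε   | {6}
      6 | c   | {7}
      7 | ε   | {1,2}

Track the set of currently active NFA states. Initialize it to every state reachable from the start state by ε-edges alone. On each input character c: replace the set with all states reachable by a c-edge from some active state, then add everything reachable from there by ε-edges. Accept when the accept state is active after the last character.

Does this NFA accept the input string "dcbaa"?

Answer: REJECT

Derivation:
initial (ε-close {0}): {0,2}
'd' @ 1: {3,4}
'c' @ 2: {5,6}
'b' @ 3: {}  — no active states
rest 'aa' ignored (set empty)
end set {} — state 1 not in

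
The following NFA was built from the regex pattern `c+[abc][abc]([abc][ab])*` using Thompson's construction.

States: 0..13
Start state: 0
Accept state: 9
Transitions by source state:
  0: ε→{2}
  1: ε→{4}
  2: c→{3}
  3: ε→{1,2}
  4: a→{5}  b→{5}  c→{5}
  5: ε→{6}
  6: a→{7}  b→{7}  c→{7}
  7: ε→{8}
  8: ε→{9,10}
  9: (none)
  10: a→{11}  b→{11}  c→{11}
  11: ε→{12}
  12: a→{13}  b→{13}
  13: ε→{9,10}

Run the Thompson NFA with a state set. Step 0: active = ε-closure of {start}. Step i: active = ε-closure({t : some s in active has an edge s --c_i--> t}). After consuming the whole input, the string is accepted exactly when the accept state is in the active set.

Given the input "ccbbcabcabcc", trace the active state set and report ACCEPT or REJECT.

S₀ = ε-closure({0}) = {0,2}
'c' @ 1: {1,2,3,4}
'c' @ 2: {1,2,3,4,5,6}
'b' @ 3: {5,6,7,8,9,10}  ✓accept
'b' @ 4: {7,8,9,10,11,12}  ✓accept
'c' @ 5: {11,12}
'a' @ 6: {9,10,13}  ✓accept
'b' @ 7: {11,12}
'c' @ 8: {}  — state set empty
rest 'abcc' ignored (set empty)
end set {} — state 9 not in

Answer: REJECT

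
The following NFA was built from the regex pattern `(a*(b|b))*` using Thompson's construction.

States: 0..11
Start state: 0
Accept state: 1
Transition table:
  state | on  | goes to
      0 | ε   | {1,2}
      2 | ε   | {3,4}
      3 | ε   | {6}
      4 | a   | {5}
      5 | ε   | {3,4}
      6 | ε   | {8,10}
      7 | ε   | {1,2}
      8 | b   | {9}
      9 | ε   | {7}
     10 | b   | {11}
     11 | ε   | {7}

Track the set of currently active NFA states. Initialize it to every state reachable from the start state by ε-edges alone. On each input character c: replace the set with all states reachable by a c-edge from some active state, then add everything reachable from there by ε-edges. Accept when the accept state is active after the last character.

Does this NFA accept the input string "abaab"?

Answer: ACCEPT

Derivation:
start: ε-closure({0}) = {0,1,2,3,4,6,8,10}
'a' @ 1: {3,4,5,6,8,10}
'b' @ 2: {1,2,3,4,6,7,8,9,10,11}  [accepting]
'a' @ 3: {3,4,5,6,8,10}
'a' @ 4: {3,4,5,6,8,10}
'b' @ 5: {1,2,3,4,6,7,8,9,10,11}  [accepting]
final: {1,2,3,4,6,7,8,9,10,11}; accept 1 in set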